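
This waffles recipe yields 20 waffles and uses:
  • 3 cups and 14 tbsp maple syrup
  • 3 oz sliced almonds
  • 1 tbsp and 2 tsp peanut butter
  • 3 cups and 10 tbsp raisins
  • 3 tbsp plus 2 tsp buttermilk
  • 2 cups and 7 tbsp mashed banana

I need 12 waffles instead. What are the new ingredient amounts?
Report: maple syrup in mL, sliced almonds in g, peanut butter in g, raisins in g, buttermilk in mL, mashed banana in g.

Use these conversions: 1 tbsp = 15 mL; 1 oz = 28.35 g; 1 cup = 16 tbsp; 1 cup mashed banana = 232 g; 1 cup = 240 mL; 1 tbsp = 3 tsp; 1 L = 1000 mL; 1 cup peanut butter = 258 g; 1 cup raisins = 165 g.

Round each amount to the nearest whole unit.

Scaling factor: 12/20 = 3/5 = 0.6.
maple syrup: (3 cup + 14 tbsp = 3.875 cup) × 3/5 × 240 mL/cup = 558 mL
sliced almonds: 3 oz × 3/5 × 28.35 g/oz ≈ 51 g
peanut butter: (1 tbsp + 2 tsp = 5/3 tbsp) × 3/5 ÷ 16 tbsp/cup × 258 g/cup ≈ 16 g
raisins: (3 cup + 10 tbsp = 3.625 cup) × 3/5 × 165 g/cup ≈ 359 g
buttermilk: (3 tbsp + 2 tsp = 11/3 tbsp) × 3/5 × 15 mL/tbsp = 33 mL
mashed banana: (2 cup + 7 tbsp = 2.4375 cup) × 3/5 × 232 g/cup ≈ 339 g

maple syrup: 558 mL; sliced almonds: 51 g; peanut butter: 16 g; raisins: 359 g; buttermilk: 33 mL; mashed banana: 339 g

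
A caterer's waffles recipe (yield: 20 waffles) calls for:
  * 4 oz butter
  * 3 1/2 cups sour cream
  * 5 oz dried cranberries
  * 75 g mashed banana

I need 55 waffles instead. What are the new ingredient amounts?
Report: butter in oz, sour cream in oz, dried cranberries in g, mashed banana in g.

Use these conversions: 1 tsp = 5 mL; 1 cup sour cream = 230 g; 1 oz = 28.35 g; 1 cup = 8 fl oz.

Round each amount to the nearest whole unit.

butter: 11 oz; sour cream: 78 oz; dried cranberries: 390 g; mashed banana: 206 g

Scaling factor: 55/20 = 11/4 = 2.75.
butter: 4 oz × 11/4 = 11 oz
sour cream: 3.5 cup × 11/4 × 230 g/cup ÷ 28.35 g/oz ≈ 78 oz
dried cranberries: 5 oz × 11/4 × 28.35 g/oz ≈ 390 g
mashed banana: 75 g × 11/4 ≈ 206 g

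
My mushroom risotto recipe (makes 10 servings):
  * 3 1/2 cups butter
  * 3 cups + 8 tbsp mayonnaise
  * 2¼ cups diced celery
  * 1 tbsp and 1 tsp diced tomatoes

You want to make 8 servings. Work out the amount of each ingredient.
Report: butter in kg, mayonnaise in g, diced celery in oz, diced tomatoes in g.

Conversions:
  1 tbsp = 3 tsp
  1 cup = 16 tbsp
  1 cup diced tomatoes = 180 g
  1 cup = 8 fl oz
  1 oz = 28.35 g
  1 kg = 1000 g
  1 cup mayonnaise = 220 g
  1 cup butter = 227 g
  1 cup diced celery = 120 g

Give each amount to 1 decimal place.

butter: 0.6 kg; mayonnaise: 616.0 g; diced celery: 7.6 oz; diced tomatoes: 12.0 g

Scaling factor: 8/10 = 4/5 = 0.8.
butter: 3.5 cup × 4/5 × 227 g/cup ÷ 1000 g/kg ≈ 0.6 kg
mayonnaise: (3 cup + 8 tbsp = 3.5 cup) × 4/5 × 220 g/cup = 616.0 g
diced celery: 2.25 cup × 4/5 × 120 g/cup ÷ 28.35 g/oz ≈ 7.6 oz
diced tomatoes: (1 tbsp + 1 tsp = 4/3 tbsp) × 4/5 ÷ 16 tbsp/cup × 180 g/cup = 12.0 g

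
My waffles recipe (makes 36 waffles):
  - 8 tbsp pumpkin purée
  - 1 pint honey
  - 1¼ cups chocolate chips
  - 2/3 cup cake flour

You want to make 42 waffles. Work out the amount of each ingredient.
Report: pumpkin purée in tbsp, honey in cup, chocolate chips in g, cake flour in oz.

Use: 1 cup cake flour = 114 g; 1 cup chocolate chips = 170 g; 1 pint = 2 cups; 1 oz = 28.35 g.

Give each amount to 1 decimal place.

pumpkin purée: 9.3 tbsp; honey: 2.3 cup; chocolate chips: 247.9 g; cake flour: 3.1 oz

Scaling factor: 42/36 = 7/6.
pumpkin purée: 8 tbsp × 7/6 ≈ 9.3 tbsp
honey: 1 pint × 7/6 × 2 cup/pint ≈ 2.3 cup
chocolate chips: 1.25 cup × 7/6 × 170 g/cup ≈ 247.9 g
cake flour: 2/3 cup × 7/6 × 114 g/cup ÷ 28.35 g/oz ≈ 3.1 oz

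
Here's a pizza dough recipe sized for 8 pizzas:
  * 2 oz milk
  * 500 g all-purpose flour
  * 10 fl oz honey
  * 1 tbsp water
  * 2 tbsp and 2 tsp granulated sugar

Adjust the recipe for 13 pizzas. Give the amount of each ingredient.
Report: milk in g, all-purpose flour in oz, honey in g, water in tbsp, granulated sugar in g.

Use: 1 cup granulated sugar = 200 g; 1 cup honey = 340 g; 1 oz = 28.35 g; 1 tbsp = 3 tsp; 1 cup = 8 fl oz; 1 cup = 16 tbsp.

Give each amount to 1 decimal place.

Scaling factor: 13/8 = 1.625.
milk: 2 oz × 13/8 × 28.35 g/oz ≈ 92.1 g
all-purpose flour: 500 g × 13/8 ÷ 28.35 g/oz ≈ 28.7 oz
honey: 10 fl oz × 13/8 ÷ 8 fl oz/cup × 340 g/cup ≈ 690.6 g
water: 1 tbsp × 13/8 ≈ 1.6 tbsp
granulated sugar: (2 tbsp + 2 tsp = 8/3 tbsp) × 13/8 ÷ 16 tbsp/cup × 200 g/cup ≈ 54.2 g

milk: 92.1 g; all-purpose flour: 28.7 oz; honey: 690.6 g; water: 1.6 tbsp; granulated sugar: 54.2 g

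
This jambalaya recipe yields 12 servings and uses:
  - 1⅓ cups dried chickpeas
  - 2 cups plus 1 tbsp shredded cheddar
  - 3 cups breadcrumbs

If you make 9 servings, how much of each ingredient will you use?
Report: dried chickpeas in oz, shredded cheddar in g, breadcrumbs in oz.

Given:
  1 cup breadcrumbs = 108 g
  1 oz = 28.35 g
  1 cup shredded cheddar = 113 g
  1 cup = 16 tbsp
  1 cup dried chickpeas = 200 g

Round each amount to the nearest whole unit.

dried chickpeas: 7 oz; shredded cheddar: 175 g; breadcrumbs: 9 oz

Scaling factor: 9/12 = 3/4 = 0.75.
dried chickpeas: 4/3 cup × 3/4 × 200 g/cup ÷ 28.35 g/oz ≈ 7 oz
shredded cheddar: (2 cup + 1 tbsp = 2.0625 cup) × 3/4 × 113 g/cup ≈ 175 g
breadcrumbs: 3 cup × 3/4 × 108 g/cup ÷ 28.35 g/oz ≈ 9 oz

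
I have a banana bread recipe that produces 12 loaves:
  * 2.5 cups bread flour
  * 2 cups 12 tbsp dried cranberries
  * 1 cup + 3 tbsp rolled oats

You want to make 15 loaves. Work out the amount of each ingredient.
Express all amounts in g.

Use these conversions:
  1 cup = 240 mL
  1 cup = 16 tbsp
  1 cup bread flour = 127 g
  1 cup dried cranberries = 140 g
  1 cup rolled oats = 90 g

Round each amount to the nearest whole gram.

Scaling factor: 15/12 = 5/4 = 1.25.
bread flour: 2.5 cup × 5/4 × 127 g/cup ≈ 397 g
dried cranberries: (2 cup + 12 tbsp = 2.75 cup) × 5/4 × 140 g/cup ≈ 481 g
rolled oats: (1 cup + 3 tbsp = 1.1875 cup) × 5/4 × 90 g/cup ≈ 134 g

bread flour: 397 g; dried cranberries: 481 g; rolled oats: 134 g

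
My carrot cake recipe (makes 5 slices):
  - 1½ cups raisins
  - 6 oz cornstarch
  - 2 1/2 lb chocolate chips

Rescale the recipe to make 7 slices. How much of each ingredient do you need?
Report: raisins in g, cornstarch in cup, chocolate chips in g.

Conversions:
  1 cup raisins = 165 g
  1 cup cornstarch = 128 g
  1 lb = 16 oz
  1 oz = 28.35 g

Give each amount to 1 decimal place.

raisins: 346.5 g; cornstarch: 1.9 cup; chocolate chips: 1587.6 g

Scaling factor: 7/5 = 1.4.
raisins: 1.5 cup × 7/5 × 165 g/cup = 346.5 g
cornstarch: 6 oz × 7/5 × 28.35 g/oz ÷ 128 g/cup ≈ 1.9 cup
chocolate chips: 2.5 lb × 7/5 × 16 oz/lb × 28.35 g/oz = 1587.6 g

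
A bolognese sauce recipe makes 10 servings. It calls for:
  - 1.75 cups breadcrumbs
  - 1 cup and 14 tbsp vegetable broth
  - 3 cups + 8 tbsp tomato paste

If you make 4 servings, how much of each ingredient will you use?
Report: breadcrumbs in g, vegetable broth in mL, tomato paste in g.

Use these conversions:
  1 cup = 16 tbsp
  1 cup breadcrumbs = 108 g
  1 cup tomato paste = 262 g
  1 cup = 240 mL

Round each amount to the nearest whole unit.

breadcrumbs: 76 g; vegetable broth: 180 mL; tomato paste: 367 g

Scaling factor: 4/10 = 2/5 = 0.4.
breadcrumbs: 1.75 cup × 2/5 × 108 g/cup ≈ 76 g
vegetable broth: (1 cup + 14 tbsp = 1.875 cup) × 2/5 × 240 mL/cup = 180 mL
tomato paste: (3 cup + 8 tbsp = 3.5 cup) × 2/5 × 262 g/cup ≈ 367 g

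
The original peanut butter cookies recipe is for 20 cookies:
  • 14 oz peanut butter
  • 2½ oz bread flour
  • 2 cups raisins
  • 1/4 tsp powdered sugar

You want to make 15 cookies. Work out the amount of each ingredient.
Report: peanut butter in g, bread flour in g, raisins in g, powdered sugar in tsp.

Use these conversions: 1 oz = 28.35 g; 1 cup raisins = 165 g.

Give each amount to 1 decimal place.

peanut butter: 297.7 g; bread flour: 53.2 g; raisins: 247.5 g; powdered sugar: 0.2 tsp

Scaling factor: 15/20 = 3/4 = 0.75.
peanut butter: 14 oz × 3/4 × 28.35 g/oz ≈ 297.7 g
bread flour: 2.5 oz × 3/4 × 28.35 g/oz ≈ 53.2 g
raisins: 2 cup × 3/4 × 165 g/cup = 247.5 g
powdered sugar: 0.25 tsp × 3/4 ≈ 0.2 tsp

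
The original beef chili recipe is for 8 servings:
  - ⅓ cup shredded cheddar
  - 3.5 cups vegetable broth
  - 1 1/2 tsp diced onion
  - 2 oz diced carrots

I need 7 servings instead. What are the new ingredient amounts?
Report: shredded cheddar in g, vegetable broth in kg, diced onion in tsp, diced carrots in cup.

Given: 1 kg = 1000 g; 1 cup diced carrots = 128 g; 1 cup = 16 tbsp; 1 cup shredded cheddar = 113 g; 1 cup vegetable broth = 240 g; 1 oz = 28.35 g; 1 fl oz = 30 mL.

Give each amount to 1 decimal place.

Scaling factor: 7/8 = 0.875.
shredded cheddar: 1/3 cup × 7/8 × 113 g/cup ≈ 33.0 g
vegetable broth: 3.5 cup × 7/8 × 240 g/cup ÷ 1000 g/kg ≈ 0.7 kg
diced onion: 1.5 tsp × 7/8 ≈ 1.3 tsp
diced carrots: 2 oz × 7/8 × 28.35 g/oz ÷ 128 g/cup ≈ 0.4 cup

shredded cheddar: 33.0 g; vegetable broth: 0.7 kg; diced onion: 1.3 tsp; diced carrots: 0.4 cup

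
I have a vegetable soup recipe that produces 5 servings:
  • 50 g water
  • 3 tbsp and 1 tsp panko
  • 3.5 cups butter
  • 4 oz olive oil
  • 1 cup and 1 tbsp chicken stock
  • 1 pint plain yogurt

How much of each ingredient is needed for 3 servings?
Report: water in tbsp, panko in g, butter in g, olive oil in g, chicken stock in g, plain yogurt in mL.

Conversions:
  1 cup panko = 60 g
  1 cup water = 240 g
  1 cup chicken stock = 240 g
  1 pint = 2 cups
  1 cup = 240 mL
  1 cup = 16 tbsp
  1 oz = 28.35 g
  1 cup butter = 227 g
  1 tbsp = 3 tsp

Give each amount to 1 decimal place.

Scaling factor: 3/5 = 0.6.
water: 50 g × 3/5 ÷ 240 g/cup × 16 tbsp/cup = 2.0 tbsp
panko: (3 tbsp + 1 tsp = 10/3 tbsp) × 3/5 ÷ 16 tbsp/cup × 60 g/cup = 7.5 g
butter: 3.5 cup × 3/5 × 227 g/cup = 476.7 g
olive oil: 4 oz × 3/5 × 28.35 g/oz ≈ 68.0 g
chicken stock: (1 cup + 1 tbsp = 1.0625 cup) × 3/5 × 240 g/cup = 153.0 g
plain yogurt: 1 pint × 3/5 × 2 cup/pint × 240 mL/cup = 288.0 mL

water: 2.0 tbsp; panko: 7.5 g; butter: 476.7 g; olive oil: 68.0 g; chicken stock: 153.0 g; plain yogurt: 288.0 mL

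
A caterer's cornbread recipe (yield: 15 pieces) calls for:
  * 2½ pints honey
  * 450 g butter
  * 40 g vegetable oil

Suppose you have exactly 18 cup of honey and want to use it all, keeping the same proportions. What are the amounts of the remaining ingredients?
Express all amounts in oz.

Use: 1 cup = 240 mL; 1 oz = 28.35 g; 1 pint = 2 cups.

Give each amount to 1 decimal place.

The original recipe has 5 cup of honey, so the scaling factor is 18 ÷ 5 = 18/5 = 3.6.
butter: 450 g × 18/5 ÷ 28.35 g/oz ≈ 57.1 oz
vegetable oil: 40 g × 18/5 ÷ 28.35 g/oz ≈ 5.1 oz

butter: 57.1 oz; vegetable oil: 5.1 oz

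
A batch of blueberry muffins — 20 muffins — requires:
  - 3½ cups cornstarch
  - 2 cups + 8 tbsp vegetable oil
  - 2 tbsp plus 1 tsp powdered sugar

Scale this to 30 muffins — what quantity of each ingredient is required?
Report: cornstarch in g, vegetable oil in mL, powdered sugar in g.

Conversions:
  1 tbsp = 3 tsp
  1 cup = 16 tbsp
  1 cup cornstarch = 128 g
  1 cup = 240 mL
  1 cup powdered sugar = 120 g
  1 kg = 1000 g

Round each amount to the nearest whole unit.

cornstarch: 672 g; vegetable oil: 900 mL; powdered sugar: 26 g

Scaling factor: 30/20 = 3/2 = 1.5.
cornstarch: 3.5 cup × 3/2 × 128 g/cup = 672 g
vegetable oil: (2 cup + 8 tbsp = 2.5 cup) × 3/2 × 240 mL/cup = 900 mL
powdered sugar: (2 tbsp + 1 tsp = 7/3 tbsp) × 3/2 ÷ 16 tbsp/cup × 120 g/cup ≈ 26 g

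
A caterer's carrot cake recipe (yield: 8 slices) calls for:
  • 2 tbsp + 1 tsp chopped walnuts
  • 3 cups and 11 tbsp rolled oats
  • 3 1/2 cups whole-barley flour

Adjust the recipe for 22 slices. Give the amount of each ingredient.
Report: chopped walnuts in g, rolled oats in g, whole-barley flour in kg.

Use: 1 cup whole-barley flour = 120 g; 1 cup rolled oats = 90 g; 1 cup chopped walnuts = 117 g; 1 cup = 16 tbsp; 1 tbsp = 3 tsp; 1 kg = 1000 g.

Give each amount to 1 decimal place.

Scaling factor: 22/8 = 11/4 = 2.75.
chopped walnuts: (2 tbsp + 1 tsp = 7/3 tbsp) × 11/4 ÷ 16 tbsp/cup × 117 g/cup ≈ 46.9 g
rolled oats: (3 cup + 11 tbsp = 3.6875 cup) × 11/4 × 90 g/cup ≈ 912.7 g
whole-barley flour: 3.5 cup × 11/4 × 120 g/cup ÷ 1000 g/kg ≈ 1.2 kg

chopped walnuts: 46.9 g; rolled oats: 912.7 g; whole-barley flour: 1.2 kg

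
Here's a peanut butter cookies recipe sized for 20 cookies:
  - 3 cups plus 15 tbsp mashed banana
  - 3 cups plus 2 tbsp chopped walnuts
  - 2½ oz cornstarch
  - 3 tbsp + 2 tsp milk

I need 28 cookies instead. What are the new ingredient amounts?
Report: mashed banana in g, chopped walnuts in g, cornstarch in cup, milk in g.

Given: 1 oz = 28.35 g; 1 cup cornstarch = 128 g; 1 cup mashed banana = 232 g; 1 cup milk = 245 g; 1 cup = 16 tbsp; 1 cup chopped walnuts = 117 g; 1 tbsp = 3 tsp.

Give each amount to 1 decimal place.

Scaling factor: 28/20 = 7/5 = 1.4.
mashed banana: (3 cup + 15 tbsp = 3.9375 cup) × 7/5 × 232 g/cup = 1278.9 g
chopped walnuts: (3 cup + 2 tbsp = 3.125 cup) × 7/5 × 117 g/cup ≈ 511.9 g
cornstarch: 2.5 oz × 7/5 × 28.35 g/oz ÷ 128 g/cup ≈ 0.8 cup
milk: (3 tbsp + 2 tsp = 11/3 tbsp) × 7/5 ÷ 16 tbsp/cup × 245 g/cup ≈ 78.6 g

mashed banana: 1278.9 g; chopped walnuts: 511.9 g; cornstarch: 0.8 cup; milk: 78.6 g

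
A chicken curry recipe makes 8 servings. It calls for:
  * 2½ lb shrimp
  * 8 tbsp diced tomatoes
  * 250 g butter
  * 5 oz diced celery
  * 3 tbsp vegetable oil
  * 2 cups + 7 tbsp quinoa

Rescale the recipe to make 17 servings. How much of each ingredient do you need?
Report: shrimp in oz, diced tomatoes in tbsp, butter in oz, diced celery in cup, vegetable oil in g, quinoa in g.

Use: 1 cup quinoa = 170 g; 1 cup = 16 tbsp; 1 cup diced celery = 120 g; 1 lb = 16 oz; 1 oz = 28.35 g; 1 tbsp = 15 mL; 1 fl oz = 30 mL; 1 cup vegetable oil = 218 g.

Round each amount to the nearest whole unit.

Scaling factor: 17/8 = 2.125.
shrimp: 2.5 lb × 17/8 × 16 oz/lb = 85 oz
diced tomatoes: 8 tbsp × 17/8 = 17 tbsp
butter: 250 g × 17/8 ÷ 28.35 g/oz ≈ 19 oz
diced celery: 5 oz × 17/8 × 28.35 g/oz ÷ 120 g/cup ≈ 3 cup
vegetable oil: 3 tbsp × 17/8 ÷ 16 tbsp/cup × 218 g/cup ≈ 87 g
quinoa: (2 cup + 7 tbsp = 2.4375 cup) × 17/8 × 170 g/cup ≈ 881 g

shrimp: 85 oz; diced tomatoes: 17 tbsp; butter: 19 oz; diced celery: 3 cup; vegetable oil: 87 g; quinoa: 881 g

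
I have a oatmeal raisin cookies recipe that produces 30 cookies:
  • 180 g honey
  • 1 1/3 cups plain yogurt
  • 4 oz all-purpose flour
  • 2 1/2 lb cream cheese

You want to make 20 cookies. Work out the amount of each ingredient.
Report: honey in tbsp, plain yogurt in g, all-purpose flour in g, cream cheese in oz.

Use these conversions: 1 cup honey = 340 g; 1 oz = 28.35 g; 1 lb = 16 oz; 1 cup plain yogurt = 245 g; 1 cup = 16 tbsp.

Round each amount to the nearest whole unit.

honey: 6 tbsp; plain yogurt: 218 g; all-purpose flour: 76 g; cream cheese: 27 oz

Scaling factor: 20/30 = 2/3.
honey: 180 g × 2/3 ÷ 340 g/cup × 16 tbsp/cup ≈ 6 tbsp
plain yogurt: 4/3 cup × 2/3 × 245 g/cup ≈ 218 g
all-purpose flour: 4 oz × 2/3 × 28.35 g/oz ≈ 76 g
cream cheese: 2.5 lb × 2/3 × 16 oz/lb ≈ 27 oz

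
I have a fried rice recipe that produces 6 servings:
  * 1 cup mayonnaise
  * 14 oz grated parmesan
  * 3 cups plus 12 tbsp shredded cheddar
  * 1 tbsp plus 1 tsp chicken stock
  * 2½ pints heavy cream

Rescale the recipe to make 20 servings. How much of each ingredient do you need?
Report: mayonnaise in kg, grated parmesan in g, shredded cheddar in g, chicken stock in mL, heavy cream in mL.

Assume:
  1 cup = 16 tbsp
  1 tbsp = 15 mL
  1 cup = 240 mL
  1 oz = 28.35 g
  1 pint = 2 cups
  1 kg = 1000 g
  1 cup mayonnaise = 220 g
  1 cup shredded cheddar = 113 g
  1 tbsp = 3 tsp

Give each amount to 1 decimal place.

Scaling factor: 20/6 = 10/3.
mayonnaise: 1 cup × 10/3 × 220 g/cup ÷ 1000 g/kg ≈ 0.7 kg
grated parmesan: 14 oz × 10/3 × 28.35 g/oz = 1323.0 g
shredded cheddar: (3 cup + 12 tbsp = 3.75 cup) × 10/3 × 113 g/cup = 1412.5 g
chicken stock: (1 tbsp + 1 tsp = 4/3 tbsp) × 10/3 × 15 mL/tbsp ≈ 66.7 mL
heavy cream: 2.5 pint × 10/3 × 2 cup/pint × 240 mL/cup = 4000.0 mL

mayonnaise: 0.7 kg; grated parmesan: 1323.0 g; shredded cheddar: 1412.5 g; chicken stock: 66.7 mL; heavy cream: 4000.0 mL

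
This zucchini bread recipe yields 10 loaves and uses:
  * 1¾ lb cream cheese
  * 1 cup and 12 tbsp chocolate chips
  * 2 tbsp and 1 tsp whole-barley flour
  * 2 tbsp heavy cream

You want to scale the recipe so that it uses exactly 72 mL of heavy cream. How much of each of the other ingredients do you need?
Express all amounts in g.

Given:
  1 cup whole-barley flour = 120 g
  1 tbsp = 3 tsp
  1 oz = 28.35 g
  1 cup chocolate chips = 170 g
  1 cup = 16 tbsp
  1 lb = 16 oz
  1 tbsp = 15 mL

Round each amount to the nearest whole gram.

The original recipe has 30 mL of heavy cream, so the scaling factor is 72 ÷ 30 = 12/5 = 2.4.
cream cheese: 1.75 lb × 12/5 × 16 oz/lb × 28.35 g/oz ≈ 1905 g
chocolate chips: (1 cup + 12 tbsp = 1.75 cup) × 12/5 × 170 g/cup = 714 g
whole-barley flour: (2 tbsp + 1 tsp = 7/3 tbsp) × 12/5 ÷ 16 tbsp/cup × 120 g/cup = 42 g

cream cheese: 1905 g; chocolate chips: 714 g; whole-barley flour: 42 g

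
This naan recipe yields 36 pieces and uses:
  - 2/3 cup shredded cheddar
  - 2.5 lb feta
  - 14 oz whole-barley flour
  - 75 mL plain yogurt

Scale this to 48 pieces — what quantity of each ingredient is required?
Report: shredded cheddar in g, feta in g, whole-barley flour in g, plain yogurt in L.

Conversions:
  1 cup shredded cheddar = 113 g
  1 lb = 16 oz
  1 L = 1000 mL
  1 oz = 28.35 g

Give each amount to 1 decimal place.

shredded cheddar: 100.4 g; feta: 1512.0 g; whole-barley flour: 529.2 g; plain yogurt: 0.1 L

Scaling factor: 48/36 = 4/3.
shredded cheddar: 2/3 cup × 4/3 × 113 g/cup ≈ 100.4 g
feta: 2.5 lb × 4/3 × 16 oz/lb × 28.35 g/oz = 1512.0 g
whole-barley flour: 14 oz × 4/3 × 28.35 g/oz = 529.2 g
plain yogurt: 75 mL × 4/3 ÷ 1000 mL/L = 0.1 L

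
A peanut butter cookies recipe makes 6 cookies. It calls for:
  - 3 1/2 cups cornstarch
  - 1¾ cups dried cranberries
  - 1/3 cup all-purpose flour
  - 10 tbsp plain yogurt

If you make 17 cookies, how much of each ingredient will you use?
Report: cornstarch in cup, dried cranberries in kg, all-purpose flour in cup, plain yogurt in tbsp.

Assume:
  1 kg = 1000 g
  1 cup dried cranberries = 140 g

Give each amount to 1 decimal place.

cornstarch: 9.9 cup; dried cranberries: 0.7 kg; all-purpose flour: 0.9 cup; plain yogurt: 28.3 tbsp

Scaling factor: 17/6.
cornstarch: 3.5 cup × 17/6 ≈ 9.9 cup
dried cranberries: 1.75 cup × 17/6 × 140 g/cup ÷ 1000 g/kg ≈ 0.7 kg
all-purpose flour: 1/3 cup × 17/6 ≈ 0.9 cup
plain yogurt: 10 tbsp × 17/6 ≈ 28.3 tbsp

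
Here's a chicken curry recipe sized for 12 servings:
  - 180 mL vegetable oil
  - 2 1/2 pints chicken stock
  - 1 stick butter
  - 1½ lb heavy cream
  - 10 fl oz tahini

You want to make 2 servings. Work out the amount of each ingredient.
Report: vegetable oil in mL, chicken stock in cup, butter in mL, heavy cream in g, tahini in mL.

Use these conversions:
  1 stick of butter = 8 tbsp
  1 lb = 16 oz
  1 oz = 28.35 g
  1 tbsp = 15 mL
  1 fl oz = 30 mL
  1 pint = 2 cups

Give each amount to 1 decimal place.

Scaling factor: 2/12 = 1/6.
vegetable oil: 180 mL × 1/6 = 30.0 mL
chicken stock: 2.5 pint × 1/6 × 2 cup/pint ≈ 0.8 cup
butter: 1 stick × 1/6 × 8 tbsp/stick × 15 mL/tbsp = 20.0 mL
heavy cream: 1.5 lb × 1/6 × 16 oz/lb × 28.35 g/oz = 113.4 g
tahini: 10 fl oz × 1/6 × 30 mL/fl oz = 50.0 mL

vegetable oil: 30.0 mL; chicken stock: 0.8 cup; butter: 20.0 mL; heavy cream: 113.4 g; tahini: 50.0 mL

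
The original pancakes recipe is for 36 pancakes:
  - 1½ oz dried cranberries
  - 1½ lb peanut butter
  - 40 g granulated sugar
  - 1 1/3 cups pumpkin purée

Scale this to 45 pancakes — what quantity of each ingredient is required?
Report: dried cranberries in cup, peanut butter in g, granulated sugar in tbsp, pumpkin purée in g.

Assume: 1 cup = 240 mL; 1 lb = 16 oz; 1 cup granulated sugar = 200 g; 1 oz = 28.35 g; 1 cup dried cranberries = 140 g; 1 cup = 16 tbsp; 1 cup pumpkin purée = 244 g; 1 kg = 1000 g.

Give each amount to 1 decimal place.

dried cranberries: 0.4 cup; peanut butter: 850.5 g; granulated sugar: 4.0 tbsp; pumpkin purée: 406.7 g

Scaling factor: 45/36 = 5/4 = 1.25.
dried cranberries: 1.5 oz × 5/4 × 28.35 g/oz ÷ 140 g/cup ≈ 0.4 cup
peanut butter: 1.5 lb × 5/4 × 16 oz/lb × 28.35 g/oz = 850.5 g
granulated sugar: 40 g × 5/4 ÷ 200 g/cup × 16 tbsp/cup = 4.0 tbsp
pumpkin purée: 4/3 cup × 5/4 × 244 g/cup ≈ 406.7 g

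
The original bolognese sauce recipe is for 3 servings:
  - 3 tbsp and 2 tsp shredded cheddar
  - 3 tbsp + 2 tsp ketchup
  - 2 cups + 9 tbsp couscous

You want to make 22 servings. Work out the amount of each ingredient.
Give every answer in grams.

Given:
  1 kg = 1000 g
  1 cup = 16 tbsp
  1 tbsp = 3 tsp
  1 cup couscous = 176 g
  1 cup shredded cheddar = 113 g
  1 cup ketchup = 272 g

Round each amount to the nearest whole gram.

Scaling factor: 22/3.
shredded cheddar: (3 tbsp + 2 tsp = 11/3 tbsp) × 22/3 ÷ 16 tbsp/cup × 113 g/cup ≈ 190 g
ketchup: (3 tbsp + 2 tsp = 11/3 tbsp) × 22/3 ÷ 16 tbsp/cup × 272 g/cup ≈ 457 g
couscous: (2 cup + 9 tbsp = 2.5625 cup) × 22/3 × 176 g/cup ≈ 3307 g

shredded cheddar: 190 g; ketchup: 457 g; couscous: 3307 g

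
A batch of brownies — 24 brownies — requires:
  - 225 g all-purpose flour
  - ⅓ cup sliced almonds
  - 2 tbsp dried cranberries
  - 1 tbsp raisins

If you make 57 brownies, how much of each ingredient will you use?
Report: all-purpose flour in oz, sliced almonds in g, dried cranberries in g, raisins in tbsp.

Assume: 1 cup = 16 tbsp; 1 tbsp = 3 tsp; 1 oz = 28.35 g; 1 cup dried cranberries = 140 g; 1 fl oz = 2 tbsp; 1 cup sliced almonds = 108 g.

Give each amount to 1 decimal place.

all-purpose flour: 18.8 oz; sliced almonds: 85.5 g; dried cranberries: 41.6 g; raisins: 2.4 tbsp

Scaling factor: 57/24 = 19/8 = 2.375.
all-purpose flour: 225 g × 19/8 ÷ 28.35 g/oz ≈ 18.8 oz
sliced almonds: 1/3 cup × 19/8 × 108 g/cup = 85.5 g
dried cranberries: 2 tbsp × 19/8 ÷ 16 tbsp/cup × 140 g/cup ≈ 41.6 g
raisins: 1 tbsp × 19/8 ≈ 2.4 tbsp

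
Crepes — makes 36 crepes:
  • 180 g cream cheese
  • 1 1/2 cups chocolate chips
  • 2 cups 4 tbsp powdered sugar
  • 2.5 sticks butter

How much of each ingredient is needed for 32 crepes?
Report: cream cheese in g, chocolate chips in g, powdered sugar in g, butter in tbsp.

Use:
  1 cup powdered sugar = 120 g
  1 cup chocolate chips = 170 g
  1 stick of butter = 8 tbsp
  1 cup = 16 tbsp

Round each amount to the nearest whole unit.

cream cheese: 160 g; chocolate chips: 227 g; powdered sugar: 240 g; butter: 18 tbsp

Scaling factor: 32/36 = 8/9.
cream cheese: 180 g × 8/9 = 160 g
chocolate chips: 1.5 cup × 8/9 × 170 g/cup ≈ 227 g
powdered sugar: (2 cup + 4 tbsp = 2.25 cup) × 8/9 × 120 g/cup = 240 g
butter: 2.5 stick × 8/9 × 8 tbsp/stick ≈ 18 tbsp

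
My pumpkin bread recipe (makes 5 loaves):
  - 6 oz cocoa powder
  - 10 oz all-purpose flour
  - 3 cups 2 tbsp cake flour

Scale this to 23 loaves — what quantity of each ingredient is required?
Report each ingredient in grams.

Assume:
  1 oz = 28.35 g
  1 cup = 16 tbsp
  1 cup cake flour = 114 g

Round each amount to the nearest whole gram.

cocoa powder: 782 g; all-purpose flour: 1304 g; cake flour: 1639 g

Scaling factor: 23/5 = 4.6.
cocoa powder: 6 oz × 23/5 × 28.35 g/oz ≈ 782 g
all-purpose flour: 10 oz × 23/5 × 28.35 g/oz ≈ 1304 g
cake flour: (3 cup + 2 tbsp = 3.125 cup) × 23/5 × 114 g/cup ≈ 1639 g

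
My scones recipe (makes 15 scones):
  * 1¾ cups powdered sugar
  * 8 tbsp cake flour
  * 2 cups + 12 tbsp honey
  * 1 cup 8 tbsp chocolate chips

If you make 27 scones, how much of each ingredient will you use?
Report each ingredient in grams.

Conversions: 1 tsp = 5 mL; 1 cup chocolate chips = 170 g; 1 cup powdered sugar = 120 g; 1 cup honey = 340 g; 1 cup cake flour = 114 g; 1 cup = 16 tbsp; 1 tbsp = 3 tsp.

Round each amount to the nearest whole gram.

powdered sugar: 378 g; cake flour: 103 g; honey: 1683 g; chocolate chips: 459 g

Scaling factor: 27/15 = 9/5 = 1.8.
powdered sugar: 1.75 cup × 9/5 × 120 g/cup = 378 g
cake flour: 8 tbsp × 9/5 ÷ 16 tbsp/cup × 114 g/cup ≈ 103 g
honey: (2 cup + 12 tbsp = 2.75 cup) × 9/5 × 340 g/cup = 1683 g
chocolate chips: (1 cup + 8 tbsp = 1.5 cup) × 9/5 × 170 g/cup = 459 g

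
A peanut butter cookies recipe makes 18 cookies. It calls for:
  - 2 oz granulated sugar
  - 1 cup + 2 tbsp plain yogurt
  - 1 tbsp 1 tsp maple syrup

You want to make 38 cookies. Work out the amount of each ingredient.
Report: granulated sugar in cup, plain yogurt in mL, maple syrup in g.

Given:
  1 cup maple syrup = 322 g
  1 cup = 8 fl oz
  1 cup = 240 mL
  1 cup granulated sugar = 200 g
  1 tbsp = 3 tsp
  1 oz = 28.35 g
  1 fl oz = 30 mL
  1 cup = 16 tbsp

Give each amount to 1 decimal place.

Scaling factor: 38/18 = 19/9.
granulated sugar: 2 oz × 19/9 × 28.35 g/oz ÷ 200 g/cup ≈ 0.6 cup
plain yogurt: (1 cup + 2 tbsp = 1.125 cup) × 19/9 × 240 mL/cup = 570.0 mL
maple syrup: (1 tbsp + 1 tsp = 4/3 tbsp) × 19/9 ÷ 16 tbsp/cup × 322 g/cup ≈ 56.6 g

granulated sugar: 0.6 cup; plain yogurt: 570.0 mL; maple syrup: 56.6 g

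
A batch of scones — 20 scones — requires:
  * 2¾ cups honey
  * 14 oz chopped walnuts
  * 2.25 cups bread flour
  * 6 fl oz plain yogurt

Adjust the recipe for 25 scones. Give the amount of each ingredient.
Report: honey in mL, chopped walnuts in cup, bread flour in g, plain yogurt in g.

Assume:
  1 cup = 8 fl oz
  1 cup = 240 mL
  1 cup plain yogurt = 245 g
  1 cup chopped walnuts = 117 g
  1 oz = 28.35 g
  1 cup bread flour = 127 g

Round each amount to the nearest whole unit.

honey: 825 mL; chopped walnuts: 4 cup; bread flour: 357 g; plain yogurt: 230 g

Scaling factor: 25/20 = 5/4 = 1.25.
honey: 2.75 cup × 5/4 × 240 mL/cup = 825 mL
chopped walnuts: 14 oz × 5/4 × 28.35 g/oz ÷ 117 g/cup ≈ 4 cup
bread flour: 2.25 cup × 5/4 × 127 g/cup ≈ 357 g
plain yogurt: 6 fl oz × 5/4 ÷ 8 fl oz/cup × 245 g/cup ≈ 230 g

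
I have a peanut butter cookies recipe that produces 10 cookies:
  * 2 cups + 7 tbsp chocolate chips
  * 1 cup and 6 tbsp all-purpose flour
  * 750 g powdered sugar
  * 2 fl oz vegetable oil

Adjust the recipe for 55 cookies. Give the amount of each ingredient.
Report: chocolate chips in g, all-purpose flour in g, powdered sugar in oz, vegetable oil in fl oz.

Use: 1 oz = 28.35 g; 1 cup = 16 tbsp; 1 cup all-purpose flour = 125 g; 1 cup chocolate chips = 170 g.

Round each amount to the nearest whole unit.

Scaling factor: 55/10 = 11/2 = 5.5.
chocolate chips: (2 cup + 7 tbsp = 2.4375 cup) × 11/2 × 170 g/cup ≈ 2279 g
all-purpose flour: (1 cup + 6 tbsp = 1.375 cup) × 11/2 × 125 g/cup ≈ 945 g
powdered sugar: 750 g × 11/2 ÷ 28.35 g/oz ≈ 146 oz
vegetable oil: 2 fl oz × 11/2 = 11 fl oz

chocolate chips: 2279 g; all-purpose flour: 945 g; powdered sugar: 146 oz; vegetable oil: 11 fl oz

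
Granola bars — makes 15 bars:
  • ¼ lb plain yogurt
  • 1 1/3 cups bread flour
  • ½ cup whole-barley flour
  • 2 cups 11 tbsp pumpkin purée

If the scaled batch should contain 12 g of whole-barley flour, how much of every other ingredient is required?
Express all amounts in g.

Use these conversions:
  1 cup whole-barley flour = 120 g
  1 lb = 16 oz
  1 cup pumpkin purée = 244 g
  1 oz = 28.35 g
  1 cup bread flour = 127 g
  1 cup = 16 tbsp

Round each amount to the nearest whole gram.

plain yogurt: 23 g; bread flour: 34 g; pumpkin purée: 131 g

The original recipe has 60 g of whole-barley flour, so the scaling factor is 12 ÷ 60 = 1/5 = 0.2.
plain yogurt: 0.25 lb × 1/5 × 16 oz/lb × 28.35 g/oz ≈ 23 g
bread flour: 4/3 cup × 1/5 × 127 g/cup ≈ 34 g
pumpkin purée: (2 cup + 11 tbsp = 2.6875 cup) × 1/5 × 244 g/cup ≈ 131 g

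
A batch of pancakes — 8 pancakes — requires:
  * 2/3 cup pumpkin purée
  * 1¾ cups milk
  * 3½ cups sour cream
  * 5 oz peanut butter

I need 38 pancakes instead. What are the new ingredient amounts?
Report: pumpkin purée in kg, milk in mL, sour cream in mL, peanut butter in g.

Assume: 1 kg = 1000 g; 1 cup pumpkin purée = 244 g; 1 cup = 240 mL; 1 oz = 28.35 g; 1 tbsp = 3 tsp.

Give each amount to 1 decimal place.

Scaling factor: 38/8 = 19/4 = 4.75.
pumpkin purée: 2/3 cup × 19/4 × 244 g/cup ÷ 1000 g/kg ≈ 0.8 kg
milk: 1.75 cup × 19/4 × 240 mL/cup = 1995.0 mL
sour cream: 3.5 cup × 19/4 × 240 mL/cup = 3990.0 mL
peanut butter: 5 oz × 19/4 × 28.35 g/oz ≈ 673.3 g

pumpkin purée: 0.8 kg; milk: 1995.0 mL; sour cream: 3990.0 mL; peanut butter: 673.3 g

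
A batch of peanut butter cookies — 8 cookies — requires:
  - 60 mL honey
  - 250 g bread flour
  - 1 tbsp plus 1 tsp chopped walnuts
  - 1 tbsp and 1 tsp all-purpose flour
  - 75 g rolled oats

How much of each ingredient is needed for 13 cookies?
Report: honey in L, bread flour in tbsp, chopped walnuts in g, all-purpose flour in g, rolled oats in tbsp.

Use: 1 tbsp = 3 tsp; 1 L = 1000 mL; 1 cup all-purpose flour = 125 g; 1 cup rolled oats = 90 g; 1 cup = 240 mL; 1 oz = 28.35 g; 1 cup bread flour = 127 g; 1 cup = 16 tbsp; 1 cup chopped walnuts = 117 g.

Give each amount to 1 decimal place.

Scaling factor: 13/8 = 1.625.
honey: 60 mL × 13/8 ÷ 1000 mL/L ≈ 0.1 L
bread flour: 250 g × 13/8 ÷ 127 g/cup × 16 tbsp/cup ≈ 51.2 tbsp
chopped walnuts: (1 tbsp + 1 tsp = 4/3 tbsp) × 13/8 ÷ 16 tbsp/cup × 117 g/cup ≈ 15.8 g
all-purpose flour: (1 tbsp + 1 tsp = 4/3 tbsp) × 13/8 ÷ 16 tbsp/cup × 125 g/cup ≈ 16.9 g
rolled oats: 75 g × 13/8 ÷ 90 g/cup × 16 tbsp/cup ≈ 21.7 tbsp

honey: 0.1 L; bread flour: 51.2 tbsp; chopped walnuts: 15.8 g; all-purpose flour: 16.9 g; rolled oats: 21.7 tbsp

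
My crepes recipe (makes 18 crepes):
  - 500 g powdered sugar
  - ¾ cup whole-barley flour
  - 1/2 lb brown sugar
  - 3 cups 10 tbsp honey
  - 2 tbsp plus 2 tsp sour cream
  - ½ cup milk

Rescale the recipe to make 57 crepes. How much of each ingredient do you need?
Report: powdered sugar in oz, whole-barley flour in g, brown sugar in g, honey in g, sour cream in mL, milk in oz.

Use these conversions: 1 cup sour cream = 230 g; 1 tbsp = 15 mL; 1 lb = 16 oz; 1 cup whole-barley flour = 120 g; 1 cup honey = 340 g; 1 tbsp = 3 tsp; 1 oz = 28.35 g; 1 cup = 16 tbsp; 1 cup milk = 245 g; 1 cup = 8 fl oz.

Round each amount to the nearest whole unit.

Scaling factor: 57/18 = 19/6.
powdered sugar: 500 g × 19/6 ÷ 28.35 g/oz ≈ 56 oz
whole-barley flour: 0.75 cup × 19/6 × 120 g/cup = 285 g
brown sugar: 0.5 lb × 19/6 × 16 oz/lb × 28.35 g/oz ≈ 718 g
honey: (3 cup + 10 tbsp = 3.625 cup) × 19/6 × 340 g/cup ≈ 3903 g
sour cream: (2 tbsp + 2 tsp = 8/3 tbsp) × 19/6 × 15 mL/tbsp ≈ 127 mL
milk: 0.5 cup × 19/6 × 245 g/cup ÷ 28.35 g/oz ≈ 14 oz

powdered sugar: 56 oz; whole-barley flour: 285 g; brown sugar: 718 g; honey: 3903 g; sour cream: 127 mL; milk: 14 oz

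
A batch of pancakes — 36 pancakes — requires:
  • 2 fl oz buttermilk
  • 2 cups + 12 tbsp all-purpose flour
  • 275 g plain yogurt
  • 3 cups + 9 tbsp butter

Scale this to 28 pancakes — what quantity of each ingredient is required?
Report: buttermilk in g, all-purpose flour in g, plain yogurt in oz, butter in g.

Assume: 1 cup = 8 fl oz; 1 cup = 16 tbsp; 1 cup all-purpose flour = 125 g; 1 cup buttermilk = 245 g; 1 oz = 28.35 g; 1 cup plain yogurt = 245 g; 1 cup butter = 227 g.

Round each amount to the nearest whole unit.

Scaling factor: 28/36 = 7/9.
buttermilk: 2 fl oz × 7/9 ÷ 8 fl oz/cup × 245 g/cup ≈ 48 g
all-purpose flour: (2 cup + 12 tbsp = 2.75 cup) × 7/9 × 125 g/cup ≈ 267 g
plain yogurt: 275 g × 7/9 ÷ 28.35 g/oz ≈ 8 oz
butter: (3 cup + 9 tbsp = 3.5625 cup) × 7/9 × 227 g/cup ≈ 629 g

buttermilk: 48 g; all-purpose flour: 267 g; plain yogurt: 8 oz; butter: 629 g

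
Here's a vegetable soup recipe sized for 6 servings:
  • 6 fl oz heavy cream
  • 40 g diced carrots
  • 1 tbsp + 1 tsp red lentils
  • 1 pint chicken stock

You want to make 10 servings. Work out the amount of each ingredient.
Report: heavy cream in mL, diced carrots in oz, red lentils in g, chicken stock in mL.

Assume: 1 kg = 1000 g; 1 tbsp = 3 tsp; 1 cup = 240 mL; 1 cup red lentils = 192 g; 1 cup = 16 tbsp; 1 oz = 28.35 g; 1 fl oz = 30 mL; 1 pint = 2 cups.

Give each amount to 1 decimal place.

Scaling factor: 10/6 = 5/3.
heavy cream: 6 fl oz × 5/3 × 30 mL/fl oz = 300.0 mL
diced carrots: 40 g × 5/3 ÷ 28.35 g/oz ≈ 2.4 oz
red lentils: (1 tbsp + 1 tsp = 4/3 tbsp) × 5/3 ÷ 16 tbsp/cup × 192 g/cup ≈ 26.7 g
chicken stock: 1 pint × 5/3 × 2 cup/pint × 240 mL/cup = 800.0 mL

heavy cream: 300.0 mL; diced carrots: 2.4 oz; red lentils: 26.7 g; chicken stock: 800.0 mL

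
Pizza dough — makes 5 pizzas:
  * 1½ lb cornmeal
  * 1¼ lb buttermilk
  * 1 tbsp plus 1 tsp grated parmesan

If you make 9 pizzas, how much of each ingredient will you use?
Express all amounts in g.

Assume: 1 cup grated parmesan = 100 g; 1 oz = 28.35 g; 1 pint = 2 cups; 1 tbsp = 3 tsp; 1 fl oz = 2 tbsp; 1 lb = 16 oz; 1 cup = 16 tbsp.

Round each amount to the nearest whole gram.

Scaling factor: 9/5 = 1.8.
cornmeal: 1.5 lb × 9/5 × 16 oz/lb × 28.35 g/oz ≈ 1225 g
buttermilk: 1.25 lb × 9/5 × 16 oz/lb × 28.35 g/oz ≈ 1021 g
grated parmesan: (1 tbsp + 1 tsp = 4/3 tbsp) × 9/5 ÷ 16 tbsp/cup × 100 g/cup = 15 g

cornmeal: 1225 g; buttermilk: 1021 g; grated parmesan: 15 g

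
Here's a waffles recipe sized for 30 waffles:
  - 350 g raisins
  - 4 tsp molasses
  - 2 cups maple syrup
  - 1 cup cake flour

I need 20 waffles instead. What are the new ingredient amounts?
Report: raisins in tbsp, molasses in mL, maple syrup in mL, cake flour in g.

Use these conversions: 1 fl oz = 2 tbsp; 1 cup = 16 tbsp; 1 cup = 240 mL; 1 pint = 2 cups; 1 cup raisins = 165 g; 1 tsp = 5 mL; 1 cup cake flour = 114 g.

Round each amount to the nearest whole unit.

raisins: 23 tbsp; molasses: 13 mL; maple syrup: 320 mL; cake flour: 76 g

Scaling factor: 20/30 = 2/3.
raisins: 350 g × 2/3 ÷ 165 g/cup × 16 tbsp/cup ≈ 23 tbsp
molasses: 4 tsp × 2/3 × 5 mL/tsp ≈ 13 mL
maple syrup: 2 cup × 2/3 × 240 mL/cup = 320 mL
cake flour: 1 cup × 2/3 × 114 g/cup = 76 g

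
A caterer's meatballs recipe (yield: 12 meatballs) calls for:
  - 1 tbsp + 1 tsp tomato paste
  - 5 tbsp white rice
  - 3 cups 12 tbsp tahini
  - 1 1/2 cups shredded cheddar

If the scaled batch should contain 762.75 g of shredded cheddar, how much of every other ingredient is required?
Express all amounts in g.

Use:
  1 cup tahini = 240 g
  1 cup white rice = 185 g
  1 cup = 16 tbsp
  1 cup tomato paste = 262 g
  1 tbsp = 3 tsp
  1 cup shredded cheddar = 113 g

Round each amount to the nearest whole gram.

The original recipe has 169.5 g of shredded cheddar, so the scaling factor is 762.75 ÷ 169.5 = 9/2 = 4.5.
tomato paste: (1 tbsp + 1 tsp = 4/3 tbsp) × 9/2 ÷ 16 tbsp/cup × 262 g/cup ≈ 98 g
white rice: 5 tbsp × 9/2 ÷ 16 tbsp/cup × 185 g/cup ≈ 260 g
tahini: (3 cup + 12 tbsp = 3.75 cup) × 9/2 × 240 g/cup = 4050 g

tomato paste: 98 g; white rice: 260 g; tahini: 4050 g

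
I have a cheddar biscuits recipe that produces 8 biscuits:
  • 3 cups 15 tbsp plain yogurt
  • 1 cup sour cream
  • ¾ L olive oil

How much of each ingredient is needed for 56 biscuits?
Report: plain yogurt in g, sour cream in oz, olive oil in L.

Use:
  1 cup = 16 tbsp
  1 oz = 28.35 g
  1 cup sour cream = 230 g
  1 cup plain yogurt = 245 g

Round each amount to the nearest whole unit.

plain yogurt: 6753 g; sour cream: 57 oz; olive oil: 5 L

Scaling factor: 56/8 = 7.
plain yogurt: (3 cup + 15 tbsp = 3.9375 cup) × 7 × 245 g/cup ≈ 6753 g
sour cream: 1 cup × 7 × 230 g/cup ÷ 28.35 g/oz ≈ 57 oz
olive oil: 0.75 L × 7 ≈ 5 L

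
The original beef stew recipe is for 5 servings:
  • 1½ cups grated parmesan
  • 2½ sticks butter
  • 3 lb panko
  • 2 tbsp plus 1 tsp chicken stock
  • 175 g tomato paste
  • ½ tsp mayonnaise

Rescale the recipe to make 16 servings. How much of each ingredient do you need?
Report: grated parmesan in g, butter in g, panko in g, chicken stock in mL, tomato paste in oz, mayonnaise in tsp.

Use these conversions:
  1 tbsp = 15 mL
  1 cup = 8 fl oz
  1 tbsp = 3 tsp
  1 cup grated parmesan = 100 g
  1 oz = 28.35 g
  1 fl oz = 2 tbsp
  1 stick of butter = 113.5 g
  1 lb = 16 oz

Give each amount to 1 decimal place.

grated parmesan: 480.0 g; butter: 908.0 g; panko: 4354.6 g; chicken stock: 112.0 mL; tomato paste: 19.8 oz; mayonnaise: 1.6 tsp

Scaling factor: 16/5 = 3.2.
grated parmesan: 1.5 cup × 16/5 × 100 g/cup = 480.0 g
butter: 2.5 stick × 16/5 × 113.5 g/stick = 908.0 g
panko: 3 lb × 16/5 × 16 oz/lb × 28.35 g/oz ≈ 4354.6 g
chicken stock: (2 tbsp + 1 tsp = 7/3 tbsp) × 16/5 × 15 mL/tbsp = 112.0 mL
tomato paste: 175 g × 16/5 ÷ 28.35 g/oz ≈ 19.8 oz
mayonnaise: 0.5 tsp × 16/5 = 1.6 tsp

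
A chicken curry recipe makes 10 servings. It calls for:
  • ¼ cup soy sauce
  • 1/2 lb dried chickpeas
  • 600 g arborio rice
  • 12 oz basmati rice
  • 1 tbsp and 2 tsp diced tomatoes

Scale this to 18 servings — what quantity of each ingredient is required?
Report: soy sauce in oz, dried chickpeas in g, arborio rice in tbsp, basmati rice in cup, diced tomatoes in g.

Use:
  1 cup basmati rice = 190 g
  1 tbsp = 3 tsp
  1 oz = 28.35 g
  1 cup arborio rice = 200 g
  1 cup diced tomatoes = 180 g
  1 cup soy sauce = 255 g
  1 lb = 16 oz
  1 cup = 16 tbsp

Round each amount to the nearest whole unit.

Scaling factor: 18/10 = 9/5 = 1.8.
soy sauce: 0.25 cup × 9/5 × 255 g/cup ÷ 28.35 g/oz ≈ 4 oz
dried chickpeas: 0.5 lb × 9/5 × 16 oz/lb × 28.35 g/oz ≈ 408 g
arborio rice: 600 g × 9/5 ÷ 200 g/cup × 16 tbsp/cup ≈ 86 tbsp
basmati rice: 12 oz × 9/5 × 28.35 g/oz ÷ 190 g/cup ≈ 3 cup
diced tomatoes: (1 tbsp + 2 tsp = 5/3 tbsp) × 9/5 ÷ 16 tbsp/cup × 180 g/cup ≈ 34 g

soy sauce: 4 oz; dried chickpeas: 408 g; arborio rice: 86 tbsp; basmati rice: 3 cup; diced tomatoes: 34 g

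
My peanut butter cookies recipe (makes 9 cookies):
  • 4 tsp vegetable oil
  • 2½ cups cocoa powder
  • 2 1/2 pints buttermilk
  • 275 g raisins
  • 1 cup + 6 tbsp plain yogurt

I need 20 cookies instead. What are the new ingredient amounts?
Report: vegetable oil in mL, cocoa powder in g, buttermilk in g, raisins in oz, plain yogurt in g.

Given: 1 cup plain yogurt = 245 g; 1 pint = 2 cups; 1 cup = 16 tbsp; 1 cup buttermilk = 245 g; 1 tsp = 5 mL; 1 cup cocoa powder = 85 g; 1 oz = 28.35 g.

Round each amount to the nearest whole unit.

Scaling factor: 20/9.
vegetable oil: 4 tsp × 20/9 × 5 mL/tsp ≈ 44 mL
cocoa powder: 2.5 cup × 20/9 × 85 g/cup ≈ 472 g
buttermilk: 2.5 pint × 20/9 × 2 cup/pint × 245 g/cup ≈ 2722 g
raisins: 275 g × 20/9 ÷ 28.35 g/oz ≈ 22 oz
plain yogurt: (1 cup + 6 tbsp = 1.375 cup) × 20/9 × 245 g/cup ≈ 749 g

vegetable oil: 44 mL; cocoa powder: 472 g; buttermilk: 2722 g; raisins: 22 oz; plain yogurt: 749 g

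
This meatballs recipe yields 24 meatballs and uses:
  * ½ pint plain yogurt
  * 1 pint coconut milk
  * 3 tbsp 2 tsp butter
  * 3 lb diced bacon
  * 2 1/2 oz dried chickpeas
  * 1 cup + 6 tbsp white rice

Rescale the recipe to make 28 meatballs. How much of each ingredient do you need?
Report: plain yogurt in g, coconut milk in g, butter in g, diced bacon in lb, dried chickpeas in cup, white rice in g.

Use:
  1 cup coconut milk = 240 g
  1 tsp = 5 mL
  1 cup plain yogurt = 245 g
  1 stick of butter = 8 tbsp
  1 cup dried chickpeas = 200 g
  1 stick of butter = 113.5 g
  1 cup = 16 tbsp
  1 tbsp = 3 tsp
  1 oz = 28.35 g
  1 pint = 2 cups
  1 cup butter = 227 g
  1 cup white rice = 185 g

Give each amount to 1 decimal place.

Scaling factor: 28/24 = 7/6.
plain yogurt: 0.5 pint × 7/6 × 2 cup/pint × 245 g/cup ≈ 285.8 g
coconut milk: 1 pint × 7/6 × 2 cup/pint × 240 g/cup = 560.0 g
butter: (3 tbsp + 2 tsp = 11/3 tbsp) × 7/6 ÷ 8 tbsp/stick × 113.5 g/stick ≈ 60.7 g
diced bacon: 3 lb × 7/6 = 3.5 lb
dried chickpeas: 2.5 oz × 7/6 × 28.35 g/oz ÷ 200 g/cup ≈ 0.4 cup
white rice: (1 cup + 6 tbsp = 1.375 cup) × 7/6 × 185 g/cup ≈ 296.8 g

plain yogurt: 285.8 g; coconut milk: 560.0 g; butter: 60.7 g; diced bacon: 3.5 lb; dried chickpeas: 0.4 cup; white rice: 296.8 g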